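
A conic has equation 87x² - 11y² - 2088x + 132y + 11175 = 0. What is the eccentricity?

Group the x- and y-terms: 87(x² - 24x) -11(y² - 12y) = -11175
Completing the square gives 87(x - 12)² -11(y - 6)² = -11175 + 12528 - 396 = 957.
Divide by 957: (x - 12)²/11 - (y - 6)²/87 = 1
Hyperbola, center (12, 6), transverse axis horizontal; a² = 11, b² = 87.
c² = a² + b² = 98, so c = 7√2.
e = c/a = 7√2/√11 = 7√22/11.

e = 7√22/11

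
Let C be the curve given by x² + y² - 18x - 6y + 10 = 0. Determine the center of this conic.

Rearranging, (x² - 18x) + (y² - 6y) = -10.
Complete the square: (x - 9)² + (y - 3)² = -10 + 81 + 9 = 80
So (x - 9)² + (y - 3)² = 80.
Circle centered at (9, 3) with r² = 80.

(9, 3)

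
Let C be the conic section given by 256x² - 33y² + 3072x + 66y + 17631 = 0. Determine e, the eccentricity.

Rearranging, 256(x² + 12x) -33(y² - 2y) = -17631.
256(x + 6)² -33(y - 1)² = -17631 + 9216 - 33 = -8448
Divide through by -8448 to get (y - 1)²/256 - (x + 6)²/33 = 1.
Hyperbola, center (-6, 1), transverse axis vertical; a² = 256, b² = 33.
c² = a² + b² = 289, so c = 17.
e = c/a = 17/16.

e = 17/16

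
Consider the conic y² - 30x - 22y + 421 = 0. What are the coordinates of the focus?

Only y is squared. Complete the square in y: (y - 11)² = 30(x - 10).
Vertex (10, 11); 4p = 30 so p = 15/2. Opens right.
Focus is p units from the vertex along the axis: (h + p, k).

(35/2, 11)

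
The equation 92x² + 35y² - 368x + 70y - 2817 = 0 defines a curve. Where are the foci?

(2, -1 - √57) and (2, -1 + √57)

92(x² - 4x) + 35(y² + 2y) = 2817
92(x - 2)² + 35(y + 1)² = 2817 + 368 + 35 = 3220
Divide through by 3220 to get (x - 2)²/35 + (y + 1)²/92 = 1.
Ellipse, center (2, -1), major axis vertical; a² = 92, b² = 35.
c² = a² - b² = 92 - 35 = 57, so c = √57.
Foci lie on the vertical axis through the center: (h, k ± c).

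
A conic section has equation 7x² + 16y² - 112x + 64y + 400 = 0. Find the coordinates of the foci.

(5, -2) and (11, -2)

Group: 7(x² - 16x) + 16(y² + 4y) = -400
Complete the square in x and y: 7(x - 8)² + 16(y + 2)² = -400 + 448 + 64 = 112
Divide by 112: (x - 8)²/16 + (y + 2)²/7 = 1
Ellipse, center (8, -2), major axis horizontal; a² = 16, b² = 7.
c² = a² - b² = 16 - 7 = 9, so c = 3.
Foci lie on the horizontal axis through the center: (h ± c, k).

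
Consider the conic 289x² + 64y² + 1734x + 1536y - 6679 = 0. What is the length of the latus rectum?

128/17

Group: 289(x² + 6x) + 64(y² + 24y) = 6679
Completing the square gives 289(x + 3)² + 64(y + 12)² = 6679 + 2601 + 9216 = 18496.
Dividing both sides by 18496: (x + 3)²/64 + (y + 12)²/289 = 1
Ellipse, center (-3, -12), major axis vertical; a² = 289, b² = 64.
Latus rectum length = 2b²/a = 2·64/17 = 128/17.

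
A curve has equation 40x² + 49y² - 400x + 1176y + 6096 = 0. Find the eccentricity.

e = 3/7

Group the x- and y-terms: 40(x² - 10x) + 49(y² + 24y) = -6096
Completing the square gives 40(x - 5)² + 49(y + 12)² = -6096 + 1000 + 7056 = 1960.
Divide by 1960: (x - 5)²/49 + (y + 12)²/40 = 1
Ellipse, center (5, -12), major axis horizontal; a² = 49, b² = 40.
c² = a² - b² = 9, so c = 3.
e = c/a = 3/7.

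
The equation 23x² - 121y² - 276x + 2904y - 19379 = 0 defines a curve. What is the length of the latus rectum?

23(x² - 12x) -121(y² - 24y) = 19379
Complete the square in x and y: 23(x - 6)² -121(y - 12)² = 19379 + 828 - 17424 = 2783
Dividing both sides by 2783: (x - 6)²/121 - (y - 12)²/23 = 1
Hyperbola, center (6, 12), transverse axis horizontal; a² = 121, b² = 23.
Latus rectum length = 2b²/a = 2·23/11 = 46/11.

46/11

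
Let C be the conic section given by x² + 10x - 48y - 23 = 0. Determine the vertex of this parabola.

Only x is squared. Complete the square in x: (x + 5)² = 48(y + 1).
Vertex (-5, -1); 4p = 48 so p = 12. Opens up.

(-5, -1)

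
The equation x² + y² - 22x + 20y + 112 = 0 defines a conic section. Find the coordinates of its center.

(11, -10)

Group: (x² - 22x) + (y² + 20y) = -112
(x - 11)² + (y + 10)² = -112 + 121 + 100 = 109
So (x - 11)² + (y + 10)² = 109.
Circle centered at (11, -10) with r² = 109.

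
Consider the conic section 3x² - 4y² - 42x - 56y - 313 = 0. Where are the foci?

(7 - √154, -7) and (7 + √154, -7)

Group the x- and y-terms: 3(x² - 14x) -4(y² + 14y) = 313
Complete the square in x and y: 3(x - 7)² -4(y + 7)² = 313 + 147 - 196 = 264
Dividing both sides by 264: (x - 7)²/88 - (y + 7)²/66 = 1
Hyperbola, center (7, -7), transverse axis horizontal; a² = 88, b² = 66.
c² = a² + b² = 88 + 66 = 154, so c = √154.
Foci lie on the horizontal axis through the center: (h ± c, k).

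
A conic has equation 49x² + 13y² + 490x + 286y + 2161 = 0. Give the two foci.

Rearranging, 49(x² + 10x) + 13(y² + 22y) = -2161.
49(x + 5)² + 13(y + 11)² = -2161 + 1225 + 1573 = 637
Divide through by 637 to get (x + 5)²/13 + (y + 11)²/49 = 1.
Ellipse, center (-5, -11), major axis vertical; a² = 49, b² = 13.
c² = a² - b² = 49 - 13 = 36, so c = 6.
Foci lie on the vertical axis through the center: (h, k ± c).

(-5, -17) and (-5, -5)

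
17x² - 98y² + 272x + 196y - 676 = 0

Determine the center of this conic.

Collect terms: 17(x² + 16x) -98(y² - 2y) = 676
17(x + 8)² -98(y - 1)² = 676 + 1088 - 98 = 1666
Dividing both sides by 1666: (x + 8)²/98 - (y - 1)²/17 = 1
Hyperbola with center (-8, 1).

(-8, 1)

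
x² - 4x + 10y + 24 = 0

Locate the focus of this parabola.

Only x is squared. Complete the square in x: (x - 2)² = -10(y + 2).
Vertex (2, -2); 4p = -10 so p = -5/2. Opens down.
Focus is p units from the vertex along the axis: (h, k + p).

(2, -9/2)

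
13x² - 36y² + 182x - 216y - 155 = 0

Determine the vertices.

(-13, -3) and (-1, -3)

Rearranging, 13(x² + 14x) -36(y² + 6y) = 155.
Completing the square gives 13(x + 7)² -36(y + 3)² = 155 + 637 - 324 = 468.
Divide through by 468 to get (x + 7)²/36 - (y + 3)²/13 = 1.
Hyperbola, center (-7, -3), transverse axis horizontal; a² = 36, b² = 13.
a = 6. Vertices at (h ± a, k).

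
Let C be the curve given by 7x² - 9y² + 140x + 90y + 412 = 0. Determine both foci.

(-14, 5) and (-6, 5)

Group the x- and y-terms: 7(x² + 20x) -9(y² - 10y) = -412
Complete the square in x and y: 7(x + 10)² -9(y - 5)² = -412 + 700 - 225 = 63
Divide through by 63 to get (x + 10)²/9 - (y - 5)²/7 = 1.
Hyperbola, center (-10, 5), transverse axis horizontal; a² = 9, b² = 7.
c² = a² + b² = 9 + 7 = 16, so c = 4.
Foci lie on the horizontal axis through the center: (h ± c, k).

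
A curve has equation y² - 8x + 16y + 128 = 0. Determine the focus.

Only y is squared. Complete the square in y: (y + 8)² = 8(x - 8).
Vertex (8, -8); 4p = 8 so p = 2. Opens right.
Focus is p units from the vertex along the axis: (h + p, k).

(10, -8)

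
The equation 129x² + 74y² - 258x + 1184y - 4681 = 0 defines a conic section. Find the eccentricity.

e = √7095/129

129(x² - 2x) + 74(y² + 16y) = 4681
Complete the square: 129(x - 1)² + 74(y + 8)² = 4681 + 129 + 4736 = 9546
Divide through by 9546 to get (x - 1)²/74 + (y + 8)²/129 = 1.
Ellipse, center (1, -8), major axis vertical; a² = 129, b² = 74.
c² = a² - b² = 55, so c = √55.
e = c/a = √55/√129 = √7095/129.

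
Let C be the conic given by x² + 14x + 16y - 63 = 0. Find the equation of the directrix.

Only x is squared. Complete the square in x: (x + 7)² = -16(y - 7).
Vertex (-7, 7); 4p = -16 so p = -4. Opens down.
Directrix is the horizontal line y = k − p = 7 − (-4) = 11.

y = 11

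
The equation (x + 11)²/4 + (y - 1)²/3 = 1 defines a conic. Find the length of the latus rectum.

Center (-11, 1). The larger denominator 4 sits under the x-term, so the major axis is horizontal; a² = 4, b² = 3.
Latus rectum length = 2b²/a = 2·3/2 = 3.

3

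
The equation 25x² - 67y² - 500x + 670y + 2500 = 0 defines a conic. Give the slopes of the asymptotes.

25(x² - 20x) -67(y² - 10y) = -2500
Complete the square: 25(x - 10)² -67(y - 5)² = -2500 + 2500 - 1675 = -1675
Divide by -1675: (y - 5)²/25 - (x - 10)²/67 = 1
Hyperbola, center (10, 5), transverse axis vertical; a² = 25, b² = 67.
For a vertical hyperbola the asymptotes have slope ±a/b.
Here that is ±5/√67 = ±5√67/67.

5√67/67 and -5√67/67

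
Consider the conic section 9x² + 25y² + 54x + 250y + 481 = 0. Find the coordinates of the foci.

9(x² + 6x) + 25(y² + 10y) = -481
Complete the square in x and y: 9(x + 3)² + 25(y + 5)² = -481 + 81 + 625 = 225
Divide through by 225 to get (x + 3)²/25 + (y + 5)²/9 = 1.
Ellipse, center (-3, -5), major axis horizontal; a² = 25, b² = 9.
c² = a² - b² = 25 - 9 = 16, so c = 4.
Foci lie on the horizontal axis through the center: (h ± c, k).

(-7, -5) and (1, -5)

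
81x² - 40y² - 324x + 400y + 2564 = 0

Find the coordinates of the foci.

(2, -6) and (2, 16)

Rearranging, 81(x² - 4x) -40(y² - 10y) = -2564.
Complete the square in x and y: 81(x - 2)² -40(y - 5)² = -2564 + 324 - 1000 = -3240
Divide through by -3240 to get (y - 5)²/81 - (x - 2)²/40 = 1.
Hyperbola, center (2, 5), transverse axis vertical; a² = 81, b² = 40.
c² = a² + b² = 81 + 40 = 121, so c = 11.
Foci lie on the vertical axis through the center: (h, k ± c).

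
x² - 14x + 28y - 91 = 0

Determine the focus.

Only x is squared. Complete the square in x: (x - 7)² = -28(y - 5).
Vertex (7, 5); 4p = -28 so p = -7. Opens down.
Focus is p units from the vertex along the axis: (h, k + p).

(7, -2)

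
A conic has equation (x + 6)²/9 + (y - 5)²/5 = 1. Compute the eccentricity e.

e = 2/3

Center (-6, 5). The larger denominator 9 sits under the x-term, so the major axis is horizontal; a² = 9, b² = 5.
c² = a² - b² = 4, so c = 2.
e = c/a = 2/3.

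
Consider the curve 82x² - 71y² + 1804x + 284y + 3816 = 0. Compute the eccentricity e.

e = 3√1207/71

Collect terms: 82(x² + 22x) -71(y² - 4y) = -3816
Complete the square: 82(x + 11)² -71(y - 2)² = -3816 + 9922 - 284 = 5822
Divide through by 5822 to get (x + 11)²/71 - (y - 2)²/82 = 1.
Hyperbola, center (-11, 2), transverse axis horizontal; a² = 71, b² = 82.
c² = a² + b² = 153, so c = 3√17.
e = c/a = 3√17/√71 = 3√1207/71.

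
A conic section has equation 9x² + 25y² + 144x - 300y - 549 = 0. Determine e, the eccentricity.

e = 4/5

Collect terms: 9(x² + 16x) + 25(y² - 12y) = 549
Completing the square gives 9(x + 8)² + 25(y - 6)² = 549 + 576 + 900 = 2025.
Dividing both sides by 2025: (x + 8)²/225 + (y - 6)²/81 = 1
Ellipse, center (-8, 6), major axis horizontal; a² = 225, b² = 81.
c² = a² - b² = 144, so c = 12.
e = c/a = 12/15 = 4/5.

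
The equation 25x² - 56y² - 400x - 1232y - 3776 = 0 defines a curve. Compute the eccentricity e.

25(x² - 16x) -56(y² + 22y) = 3776
Complete the square in x and y: 25(x - 8)² -56(y + 11)² = 3776 + 1600 - 6776 = -1400
Divide by -1400: (y + 11)²/25 - (x - 8)²/56 = 1
Hyperbola, center (8, -11), transverse axis vertical; a² = 25, b² = 56.
c² = a² + b² = 81, so c = 9.
e = c/a = 9/5.

e = 9/5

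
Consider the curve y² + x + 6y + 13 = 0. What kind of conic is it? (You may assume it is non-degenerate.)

No xy term. Coefficients of x² and y² are A = 0, C = 1.
Exactly one squared variable ⇒ parabola.

parabola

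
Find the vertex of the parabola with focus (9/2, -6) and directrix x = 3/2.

The vertex is the midpoint between the focus and the directrix along the axis of symmetry.
Axis is horizontal (directrix is vertical). Vertex x-coordinate = (9/2 + 3/2)/2 = 3; y-coordinate = -6.

(3, -6)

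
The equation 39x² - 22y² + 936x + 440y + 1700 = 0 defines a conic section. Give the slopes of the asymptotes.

Group the x- and y-terms: 39(x² + 24x) -22(y² - 20y) = -1700
Completing the square gives 39(x + 12)² -22(y - 10)² = -1700 + 5616 - 2200 = 1716.
Divide through by 1716 to get (x + 12)²/44 - (y - 10)²/78 = 1.
Hyperbola, center (-12, 10), transverse axis horizontal; a² = 44, b² = 78.
For a horizontal hyperbola the asymptotes have slope ±b/a.
Here that is ±√78/2√11 = ±√858/22.

√858/22 and -√858/22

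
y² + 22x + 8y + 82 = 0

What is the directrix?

Only y is squared. Complete the square in y: (y + 4)² = -22(x + 3).
Vertex (-3, -4); 4p = -22 so p = -11/2. Opens left.
Directrix is the vertical line x = h − p = -3 − (-11/2) = 5/2.

x = 5/2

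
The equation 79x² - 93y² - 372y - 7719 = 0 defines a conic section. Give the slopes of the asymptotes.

√7347/93 and -√7347/93

Rearranging, 79x² -93(y² + 4y) = 7719.
Complete the square in x and y: 79x² -93(y + 2)² = 7719 + 0 - 372 = 7347
Dividing both sides by 7347: x²/93 - (y + 2)²/79 = 1
Hyperbola, center (0, -2), transverse axis horizontal; a² = 93, b² = 79.
For a horizontal hyperbola the asymptotes have slope ±b/a.
Here that is ±√79/√93 = ±√7347/93.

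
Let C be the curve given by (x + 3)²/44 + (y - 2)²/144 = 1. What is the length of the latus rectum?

22/3

Center (-3, 2). The larger denominator 144 sits under the y-term, so the major axis is vertical; a² = 144, b² = 44.
Latus rectum length = 2b²/a = 2·44/12 = 22/3.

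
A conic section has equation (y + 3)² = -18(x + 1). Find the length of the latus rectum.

Vertex (-1, -3); 4p = -18 so p = -9/2. Opens left.
Latus rectum length = |4p| = 18.

18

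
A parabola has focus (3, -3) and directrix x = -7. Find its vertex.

The vertex is the midpoint between the focus and the directrix along the axis of symmetry.
Axis is horizontal (directrix is vertical). Vertex x-coordinate = (3 + (-7))/2 = -2; y-coordinate = -3.

(-2, -3)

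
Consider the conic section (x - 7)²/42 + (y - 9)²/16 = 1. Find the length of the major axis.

2√42

Center (7, 9). The larger denominator 42 sits under the x-term, so the major axis is horizontal; a² = 42, b² = 16.
a² = 42 so a = √42; the major axis has length 2a = 2√42.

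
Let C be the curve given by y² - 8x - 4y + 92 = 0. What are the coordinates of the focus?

Only y is squared. Complete the square in y: (y - 2)² = 8(x - 11).
Vertex (11, 2); 4p = 8 so p = 2. Opens right.
Focus is p units from the vertex along the axis: (h + p, k).

(13, 2)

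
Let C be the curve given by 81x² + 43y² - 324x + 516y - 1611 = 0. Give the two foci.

(2, -6 - √38) and (2, -6 + √38)

Group the x- and y-terms: 81(x² - 4x) + 43(y² + 12y) = 1611
Completing the square gives 81(x - 2)² + 43(y + 6)² = 1611 + 324 + 1548 = 3483.
Divide through by 3483 to get (x - 2)²/43 + (y + 6)²/81 = 1.
Ellipse, center (2, -6), major axis vertical; a² = 81, b² = 43.
c² = a² - b² = 81 - 43 = 38, so c = √38.
Foci lie on the vertical axis through the center: (h, k ± c).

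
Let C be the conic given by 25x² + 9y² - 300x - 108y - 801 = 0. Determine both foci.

(6, -6) and (6, 18)

Collect terms: 25(x² - 12x) + 9(y² - 12y) = 801
Completing the square gives 25(x - 6)² + 9(y - 6)² = 801 + 900 + 324 = 2025.
Divide through by 2025 to get (x - 6)²/81 + (y - 6)²/225 = 1.
Ellipse, center (6, 6), major axis vertical; a² = 225, b² = 81.
c² = a² - b² = 225 - 81 = 144, so c = 12.
Foci lie on the vertical axis through the center: (h, k ± c).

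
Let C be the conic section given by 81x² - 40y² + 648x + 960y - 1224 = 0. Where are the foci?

Group the x- and y-terms: 81(x² + 8x) -40(y² - 24y) = 1224
Completing the square gives 81(x + 4)² -40(y - 12)² = 1224 + 1296 - 5760 = -3240.
Divide by -3240: (y - 12)²/81 - (x + 4)²/40 = 1
Hyperbola, center (-4, 12), transverse axis vertical; a² = 81, b² = 40.
c² = a² + b² = 81 + 40 = 121, so c = 11.
Foci lie on the vertical axis through the center: (h, k ± c).

(-4, 1) and (-4, 23)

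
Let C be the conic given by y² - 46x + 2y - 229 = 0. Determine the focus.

Only y is squared. Complete the square in y: (y + 1)² = 46(x + 5).
Vertex (-5, -1); 4p = 46 so p = 23/2. Opens right.
Focus is p units from the vertex along the axis: (h + p, k).

(13/2, -1)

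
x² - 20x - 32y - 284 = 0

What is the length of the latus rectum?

32

Only x is squared. Complete the square in x: (x - 10)² = 32(y + 12).
Vertex (10, -12); 4p = 32 so p = 8. Opens up.
Latus rectum length = |4p| = 32.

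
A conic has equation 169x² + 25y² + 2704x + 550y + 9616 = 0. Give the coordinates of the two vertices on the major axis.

(-8, -24) and (-8, 2)

Collect terms: 169(x² + 16x) + 25(y² + 22y) = -9616
Completing the square gives 169(x + 8)² + 25(y + 11)² = -9616 + 10816 + 3025 = 4225.
Divide by 4225: (x + 8)²/25 + (y + 11)²/169 = 1
Ellipse, center (-8, -11), major axis vertical; a² = 169, b² = 25.
a = 13. Vertices at (h, k ± a).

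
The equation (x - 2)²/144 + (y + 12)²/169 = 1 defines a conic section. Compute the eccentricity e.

e = 5/13

Center (2, -12). The larger denominator 169 sits under the y-term, so the major axis is vertical; a² = 169, b² = 144.
c² = a² - b² = 25, so c = 5.
e = c/a = 5/13.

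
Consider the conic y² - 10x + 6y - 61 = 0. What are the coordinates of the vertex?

(-7, -3)

Only y is squared. Complete the square in y: (y + 3)² = 10(x + 7).
Vertex (-7, -3); 4p = 10 so p = 5/2. Opens right.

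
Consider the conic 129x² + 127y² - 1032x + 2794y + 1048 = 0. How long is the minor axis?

Group: 129(x² - 8x) + 127(y² + 22y) = -1048
Complete the square in x and y: 129(x - 4)² + 127(y + 11)² = -1048 + 2064 + 15367 = 16383
Divide through by 16383 to get (x - 4)²/127 + (y + 11)²/129 = 1.
Ellipse, center (4, -11), major axis vertical; a² = 129, b² = 127.
b² = 127 so b = √127; the minor axis has length 2b = 2√127.

2√127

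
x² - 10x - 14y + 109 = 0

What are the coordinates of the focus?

(5, 19/2)

Only x is squared. Complete the square in x: (x - 5)² = 14(y - 6).
Vertex (5, 6); 4p = 14 so p = 7/2. Opens up.
Focus is p units from the vertex along the axis: (h, k + p).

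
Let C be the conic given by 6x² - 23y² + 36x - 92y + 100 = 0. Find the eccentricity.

Group the x- and y-terms: 6(x² + 6x) -23(y² + 4y) = -100
Complete the square: 6(x + 3)² -23(y + 2)² = -100 + 54 - 92 = -138
Divide through by -138 to get (y + 2)²/6 - (x + 3)²/23 = 1.
Hyperbola, center (-3, -2), transverse axis vertical; a² = 6, b² = 23.
c² = a² + b² = 29, so c = √29.
e = c/a = √29/√6 = √174/6.

e = √174/6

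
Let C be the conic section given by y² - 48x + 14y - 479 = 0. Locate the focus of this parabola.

(1, -7)

Only y is squared. Complete the square in y: (y + 7)² = 48(x + 11).
Vertex (-11, -7); 4p = 48 so p = 12. Opens right.
Focus is p units from the vertex along the axis: (h + p, k).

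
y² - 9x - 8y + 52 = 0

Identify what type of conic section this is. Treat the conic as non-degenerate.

parabola

No xy term. Coefficients of x² and y² are A = 0, C = 1.
Exactly one squared variable ⇒ parabola.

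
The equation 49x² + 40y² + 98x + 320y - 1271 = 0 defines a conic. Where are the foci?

(-1, -7) and (-1, -1)

Group: 49(x² + 2x) + 40(y² + 8y) = 1271
49(x + 1)² + 40(y + 4)² = 1271 + 49 + 640 = 1960
Divide through by 1960 to get (x + 1)²/40 + (y + 4)²/49 = 1.
Ellipse, center (-1, -4), major axis vertical; a² = 49, b² = 40.
c² = a² - b² = 49 - 40 = 9, so c = 3.
Foci lie on the vertical axis through the center: (h, k ± c).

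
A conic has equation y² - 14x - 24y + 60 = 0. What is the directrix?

x = -19/2

Only y is squared. Complete the square in y: (y - 12)² = 14(x + 6).
Vertex (-6, 12); 4p = 14 so p = 7/2. Opens right.
Directrix is the vertical line x = h − p = -6 − (7/2) = -19/2.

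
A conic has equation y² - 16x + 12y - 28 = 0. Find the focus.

(0, -6)

Only y is squared. Complete the square in y: (y + 6)² = 16(x + 4).
Vertex (-4, -6); 4p = 16 so p = 4. Opens right.
Focus is p units from the vertex along the axis: (h + p, k).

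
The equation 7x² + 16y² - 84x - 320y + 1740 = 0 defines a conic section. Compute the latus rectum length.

Collect terms: 7(x² - 12x) + 16(y² - 20y) = -1740
7(x - 6)² + 16(y - 10)² = -1740 + 252 + 1600 = 112
Dividing both sides by 112: (x - 6)²/16 + (y - 10)²/7 = 1
Ellipse, center (6, 10), major axis horizontal; a² = 16, b² = 7.
Latus rectum length = 2b²/a = 2·7/4 = 7/2.

7/2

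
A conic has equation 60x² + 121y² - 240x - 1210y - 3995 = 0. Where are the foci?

Rearranging, 60(x² - 4x) + 121(y² - 10y) = 3995.
Complete the square in x and y: 60(x - 2)² + 121(y - 5)² = 3995 + 240 + 3025 = 7260
Dividing both sides by 7260: (x - 2)²/121 + (y - 5)²/60 = 1
Ellipse, center (2, 5), major axis horizontal; a² = 121, b² = 60.
c² = a² - b² = 121 - 60 = 61, so c = √61.
Foci lie on the horizontal axis through the center: (h ± c, k).

(2 - √61, 5) and (2 + √61, 5)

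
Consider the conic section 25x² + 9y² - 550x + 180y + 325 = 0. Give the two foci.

(11, -26) and (11, 6)

Group: 25(x² - 22x) + 9(y² + 20y) = -325
25(x - 11)² + 9(y + 10)² = -325 + 3025 + 900 = 3600
Dividing both sides by 3600: (x - 11)²/144 + (y + 10)²/400 = 1
Ellipse, center (11, -10), major axis vertical; a² = 400, b² = 144.
c² = a² - b² = 400 - 144 = 256, so c = 16.
Foci lie on the vertical axis through the center: (h, k ± c).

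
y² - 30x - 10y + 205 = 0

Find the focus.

(27/2, 5)

Only y is squared. Complete the square in y: (y - 5)² = 30(x - 6).
Vertex (6, 5); 4p = 30 so p = 15/2. Opens right.
Focus is p units from the vertex along the axis: (h + p, k).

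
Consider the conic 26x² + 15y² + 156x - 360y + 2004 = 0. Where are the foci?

(-3, 12 - √11) and (-3, 12 + √11)

26(x² + 6x) + 15(y² - 24y) = -2004
Complete the square in x and y: 26(x + 3)² + 15(y - 12)² = -2004 + 234 + 2160 = 390
Dividing both sides by 390: (x + 3)²/15 + (y - 12)²/26 = 1
Ellipse, center (-3, 12), major axis vertical; a² = 26, b² = 15.
c² = a² - b² = 26 - 15 = 11, so c = √11.
Foci lie on the vertical axis through the center: (h, k ± c).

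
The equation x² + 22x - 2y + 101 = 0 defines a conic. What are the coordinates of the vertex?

(-11, -10)

Only x is squared. Complete the square in x: (x + 11)² = 2(y + 10).
Vertex (-11, -10); 4p = 2 so p = 1/2. Opens up.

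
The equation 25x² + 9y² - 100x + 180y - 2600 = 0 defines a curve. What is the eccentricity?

Collect terms: 25(x² - 4x) + 9(y² + 20y) = 2600
Complete the square in x and y: 25(x - 2)² + 9(y + 10)² = 2600 + 100 + 900 = 3600
Dividing both sides by 3600: (x - 2)²/144 + (y + 10)²/400 = 1
Ellipse, center (2, -10), major axis vertical; a² = 400, b² = 144.
c² = a² - b² = 256, so c = 16.
e = c/a = 16/20 = 4/5.

e = 4/5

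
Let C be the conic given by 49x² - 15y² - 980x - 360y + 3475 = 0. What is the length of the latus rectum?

Group the x- and y-terms: 49(x² - 20x) -15(y² + 24y) = -3475
Complete the square in x and y: 49(x - 10)² -15(y + 12)² = -3475 + 4900 - 2160 = -735
Divide through by -735 to get (y + 12)²/49 - (x - 10)²/15 = 1.
Hyperbola, center (10, -12), transverse axis vertical; a² = 49, b² = 15.
Latus rectum length = 2b²/a = 2·15/7 = 30/7.

30/7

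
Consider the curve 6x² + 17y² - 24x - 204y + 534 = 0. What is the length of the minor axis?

2√6

6(x² - 4x) + 17(y² - 12y) = -534
6(x - 2)² + 17(y - 6)² = -534 + 24 + 612 = 102
Divide through by 102 to get (x - 2)²/17 + (y - 6)²/6 = 1.
Ellipse, center (2, 6), major axis horizontal; a² = 17, b² = 6.
b² = 6 so b = √6; the minor axis has length 2b = 2√6.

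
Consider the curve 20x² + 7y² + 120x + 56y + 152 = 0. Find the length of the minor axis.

2√7

Group: 20(x² + 6x) + 7(y² + 8y) = -152
20(x + 3)² + 7(y + 4)² = -152 + 180 + 112 = 140
Divide by 140: (x + 3)²/7 + (y + 4)²/20 = 1
Ellipse, center (-3, -4), major axis vertical; a² = 20, b² = 7.
b² = 7 so b = √7; the minor axis has length 2b = 2√7.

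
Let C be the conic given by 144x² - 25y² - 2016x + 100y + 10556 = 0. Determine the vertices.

Group the x- and y-terms: 144(x² - 14x) -25(y² - 4y) = -10556
Completing the square gives 144(x - 7)² -25(y - 2)² = -10556 + 7056 - 100 = -3600.
Divide by -3600: (y - 2)²/144 - (x - 7)²/25 = 1
Hyperbola, center (7, 2), transverse axis vertical; a² = 144, b² = 25.
a = 12. Vertices at (h, k ± a).

(7, -10) and (7, 14)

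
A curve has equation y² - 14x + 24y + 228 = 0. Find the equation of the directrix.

Only y is squared. Complete the square in y: (y + 12)² = 14(x - 6).
Vertex (6, -12); 4p = 14 so p = 7/2. Opens right.
Directrix is the vertical line x = h − p = 6 − (7/2) = 5/2.

x = 5/2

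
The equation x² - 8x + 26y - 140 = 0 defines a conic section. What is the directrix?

Only x is squared. Complete the square in x: (x - 4)² = -26(y - 6).
Vertex (4, 6); 4p = -26 so p = -13/2. Opens down.
Directrix is the horizontal line y = k − p = 6 − (-13/2) = 25/2.

y = 25/2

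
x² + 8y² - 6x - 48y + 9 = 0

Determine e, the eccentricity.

e = √14/4

Group: (x² - 6x) + 8(y² - 6y) = -9
(x - 3)² + 8(y - 3)² = -9 + 9 + 72 = 72
Divide through by 72 to get (x - 3)²/72 + (y - 3)²/9 = 1.
Ellipse, center (3, 3), major axis horizontal; a² = 72, b² = 9.
c² = a² - b² = 63, so c = 3√7.
e = c/a = 3√7/6√2 = √14/4.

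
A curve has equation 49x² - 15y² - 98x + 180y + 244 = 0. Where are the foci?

Collect terms: 49(x² - 2x) -15(y² - 12y) = -244
Complete the square in x and y: 49(x - 1)² -15(y - 6)² = -244 + 49 - 540 = -735
Dividing both sides by -735: (y - 6)²/49 - (x - 1)²/15 = 1
Hyperbola, center (1, 6), transverse axis vertical; a² = 49, b² = 15.
c² = a² + b² = 49 + 15 = 64, so c = 8.
Foci lie on the vertical axis through the center: (h, k ± c).

(1, -2) and (1, 14)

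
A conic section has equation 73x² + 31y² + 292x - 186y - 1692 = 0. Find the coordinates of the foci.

(-2, 3 - √42) and (-2, 3 + √42)

Collect terms: 73(x² + 4x) + 31(y² - 6y) = 1692
Complete the square: 73(x + 2)² + 31(y - 3)² = 1692 + 292 + 279 = 2263
Divide by 2263: (x + 2)²/31 + (y - 3)²/73 = 1
Ellipse, center (-2, 3), major axis vertical; a² = 73, b² = 31.
c² = a² - b² = 73 - 31 = 42, so c = √42.
Foci lie on the vertical axis through the center: (h, k ± c).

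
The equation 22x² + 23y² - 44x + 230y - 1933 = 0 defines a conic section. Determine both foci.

Group: 22(x² - 2x) + 23(y² + 10y) = 1933
Completing the square gives 22(x - 1)² + 23(y + 5)² = 1933 + 22 + 575 = 2530.
Dividing both sides by 2530: (x - 1)²/115 + (y + 5)²/110 = 1
Ellipse, center (1, -5), major axis horizontal; a² = 115, b² = 110.
c² = a² - b² = 115 - 110 = 5, so c = √5.
Foci lie on the horizontal axis through the center: (h ± c, k).

(1 - √5, -5) and (1 + √5, -5)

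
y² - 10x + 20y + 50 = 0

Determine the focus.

Only y is squared. Complete the square in y: (y + 10)² = 10(x + 5).
Vertex (-5, -10); 4p = 10 so p = 5/2. Opens right.
Focus is p units from the vertex along the axis: (h + p, k).

(-5/2, -10)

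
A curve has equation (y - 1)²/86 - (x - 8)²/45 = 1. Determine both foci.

(8, 1 - √131) and (8, 1 + √131)

Center (8, 1). The positive term is the y-term, so the transverse axis is vertical; a² = 86, b² = 45.
c² = a² + b² = 86 + 45 = 131, so c = √131.
Foci lie on the vertical axis through the center: (h, k ± c).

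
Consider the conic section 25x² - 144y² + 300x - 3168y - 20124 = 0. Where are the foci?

Group the x- and y-terms: 25(x² + 12x) -144(y² + 22y) = 20124
Complete the square in x and y: 25(x + 6)² -144(y + 11)² = 20124 + 900 - 17424 = 3600
Divide through by 3600 to get (x + 6)²/144 - (y + 11)²/25 = 1.
Hyperbola, center (-6, -11), transverse axis horizontal; a² = 144, b² = 25.
c² = a² + b² = 144 + 25 = 169, so c = 13.
Foci lie on the horizontal axis through the center: (h ± c, k).

(-19, -11) and (7, -11)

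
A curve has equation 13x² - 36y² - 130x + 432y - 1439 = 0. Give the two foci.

(-2, 6) and (12, 6)

13(x² - 10x) -36(y² - 12y) = 1439
13(x - 5)² -36(y - 6)² = 1439 + 325 - 1296 = 468
Divide through by 468 to get (x - 5)²/36 - (y - 6)²/13 = 1.
Hyperbola, center (5, 6), transverse axis horizontal; a² = 36, b² = 13.
c² = a² + b² = 36 + 13 = 49, so c = 7.
Foci lie on the horizontal axis through the center: (h ± c, k).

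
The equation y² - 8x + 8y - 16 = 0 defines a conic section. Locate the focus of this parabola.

(-2, -4)

Only y is squared. Complete the square in y: (y + 4)² = 8(x + 4).
Vertex (-4, -4); 4p = 8 so p = 2. Opens right.
Focus is p units from the vertex along the axis: (h + p, k).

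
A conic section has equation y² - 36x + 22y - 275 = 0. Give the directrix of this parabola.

x = -20

Only y is squared. Complete the square in y: (y + 11)² = 36(x + 11).
Vertex (-11, -11); 4p = 36 so p = 9. Opens right.
Directrix is the vertical line x = h − p = -11 − (9) = -20.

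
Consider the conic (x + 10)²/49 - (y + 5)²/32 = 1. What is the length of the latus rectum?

64/7

Center (-10, -5). The positive term is the x-term, so the transverse axis is horizontal; a² = 49, b² = 32.
Latus rectum length = 2b²/a = 2·32/7 = 64/7.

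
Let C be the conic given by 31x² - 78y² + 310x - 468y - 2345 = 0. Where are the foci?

Group the x- and y-terms: 31(x² + 10x) -78(y² + 6y) = 2345
31(x + 5)² -78(y + 3)² = 2345 + 775 - 702 = 2418
Divide through by 2418 to get (x + 5)²/78 - (y + 3)²/31 = 1.
Hyperbola, center (-5, -3), transverse axis horizontal; a² = 78, b² = 31.
c² = a² + b² = 78 + 31 = 109, so c = √109.
Foci lie on the horizontal axis through the center: (h ± c, k).

(-5 - √109, -3) and (-5 + √109, -3)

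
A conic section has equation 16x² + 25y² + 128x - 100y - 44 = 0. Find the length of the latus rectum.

32/5

Group the x- and y-terms: 16(x² + 8x) + 25(y² - 4y) = 44
Complete the square in x and y: 16(x + 4)² + 25(y - 2)² = 44 + 256 + 100 = 400
Divide through by 400 to get (x + 4)²/25 + (y - 2)²/16 = 1.
Ellipse, center (-4, 2), major axis horizontal; a² = 25, b² = 16.
Latus rectum length = 2b²/a = 2·16/5 = 32/5.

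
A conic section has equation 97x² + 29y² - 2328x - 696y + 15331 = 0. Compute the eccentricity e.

e = 2√1649/97

Collect terms: 97(x² - 24x) + 29(y² - 24y) = -15331
Completing the square gives 97(x - 12)² + 29(y - 12)² = -15331 + 13968 + 4176 = 2813.
Divide by 2813: (x - 12)²/29 + (y - 12)²/97 = 1
Ellipse, center (12, 12), major axis vertical; a² = 97, b² = 29.
c² = a² - b² = 68, so c = 2√17.
e = c/a = 2√17/√97 = 2√1649/97.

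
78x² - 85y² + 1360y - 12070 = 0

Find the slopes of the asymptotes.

Group the x- and y-terms: 78x² -85(y² - 16y) = 12070
Complete the square: 78x² -85(y - 8)² = 12070 + 0 - 5440 = 6630
Divide by 6630: x²/85 - (y - 8)²/78 = 1
Hyperbola, center (0, 8), transverse axis horizontal; a² = 85, b² = 78.
For a horizontal hyperbola the asymptotes have slope ±b/a.
Here that is ±√78/√85 = ±√6630/85.

√6630/85 and -√6630/85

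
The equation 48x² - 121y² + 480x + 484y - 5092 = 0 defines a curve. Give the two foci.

(-18, 2) and (8, 2)

Collect terms: 48(x² + 10x) -121(y² - 4y) = 5092
Complete the square in x and y: 48(x + 5)² -121(y - 2)² = 5092 + 1200 - 484 = 5808
Dividing both sides by 5808: (x + 5)²/121 - (y - 2)²/48 = 1
Hyperbola, center (-5, 2), transverse axis horizontal; a² = 121, b² = 48.
c² = a² + b² = 121 + 48 = 169, so c = 13.
Foci lie on the horizontal axis through the center: (h ± c, k).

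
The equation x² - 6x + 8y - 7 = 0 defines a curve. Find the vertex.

Only x is squared. Complete the square in x: (x - 3)² = -8(y - 2).
Vertex (3, 2); 4p = -8 so p = -2. Opens down.

(3, 2)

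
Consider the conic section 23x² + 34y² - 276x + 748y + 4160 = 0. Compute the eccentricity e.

e = √374/34

Collect terms: 23(x² - 12x) + 34(y² + 22y) = -4160
23(x - 6)² + 34(y + 11)² = -4160 + 828 + 4114 = 782
Divide by 782: (x - 6)²/34 + (y + 11)²/23 = 1
Ellipse, center (6, -11), major axis horizontal; a² = 34, b² = 23.
c² = a² - b² = 11, so c = √11.
e = c/a = √11/√34 = √374/34.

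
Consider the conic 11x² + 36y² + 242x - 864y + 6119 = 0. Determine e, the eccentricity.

e = 5/6

Group: 11(x² + 22x) + 36(y² - 24y) = -6119
11(x + 11)² + 36(y - 12)² = -6119 + 1331 + 5184 = 396
Divide by 396: (x + 11)²/36 + (y - 12)²/11 = 1
Ellipse, center (-11, 12), major axis horizontal; a² = 36, b² = 11.
c² = a² - b² = 25, so c = 5.
e = c/a = 5/6.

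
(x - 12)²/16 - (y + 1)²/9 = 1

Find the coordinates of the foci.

Center (12, -1). The positive term is the x-term, so the transverse axis is horizontal; a² = 16, b² = 9.
c² = a² + b² = 16 + 9 = 25, so c = 5.
Foci lie on the horizontal axis through the center: (h ± c, k).

(7, -1) and (17, -1)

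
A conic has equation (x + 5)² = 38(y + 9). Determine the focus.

Vertex (-5, -9); 4p = 38 so p = 19/2. Opens up.
Focus is p units from the vertex along the axis: (h, k + p).

(-5, 1/2)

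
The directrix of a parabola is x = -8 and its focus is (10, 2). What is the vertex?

(1, 2)

The vertex is the midpoint between the focus and the directrix along the axis of symmetry.
Axis is horizontal (directrix is vertical). Vertex x-coordinate = (10 + (-8))/2 = 1; y-coordinate = 2.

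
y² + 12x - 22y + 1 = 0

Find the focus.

Only y is squared. Complete the square in y: (y - 11)² = -12(x - 10).
Vertex (10, 11); 4p = -12 so p = -3. Opens left.
Focus is p units from the vertex along the axis: (h + p, k).

(7, 11)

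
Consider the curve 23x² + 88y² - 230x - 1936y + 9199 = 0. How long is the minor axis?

2√23

23(x² - 10x) + 88(y² - 22y) = -9199
Complete the square in x and y: 23(x - 5)² + 88(y - 11)² = -9199 + 575 + 10648 = 2024
Dividing both sides by 2024: (x - 5)²/88 + (y - 11)²/23 = 1
Ellipse, center (5, 11), major axis horizontal; a² = 88, b² = 23.
b² = 23 so b = √23; the minor axis has length 2b = 2√23.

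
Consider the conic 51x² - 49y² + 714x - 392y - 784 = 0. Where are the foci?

(-17, -4) and (3, -4)

Group the x- and y-terms: 51(x² + 14x) -49(y² + 8y) = 784
Complete the square: 51(x + 7)² -49(y + 4)² = 784 + 2499 - 784 = 2499
Divide through by 2499 to get (x + 7)²/49 - (y + 4)²/51 = 1.
Hyperbola, center (-7, -4), transverse axis horizontal; a² = 49, b² = 51.
c² = a² + b² = 49 + 51 = 100, so c = 10.
Foci lie on the horizontal axis through the center: (h ± c, k).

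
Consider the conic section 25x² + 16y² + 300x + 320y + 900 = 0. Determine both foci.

Group: 25(x² + 12x) + 16(y² + 20y) = -900
Complete the square: 25(x + 6)² + 16(y + 10)² = -900 + 900 + 1600 = 1600
Dividing both sides by 1600: (x + 6)²/64 + (y + 10)²/100 = 1
Ellipse, center (-6, -10), major axis vertical; a² = 100, b² = 64.
c² = a² - b² = 100 - 64 = 36, so c = 6.
Foci lie on the vertical axis through the center: (h, k ± c).

(-6, -16) and (-6, -4)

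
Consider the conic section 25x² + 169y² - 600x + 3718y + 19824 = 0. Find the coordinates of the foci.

(0, -11) and (24, -11)

Collect terms: 25(x² - 24x) + 169(y² + 22y) = -19824
Complete the square in x and y: 25(x - 12)² + 169(y + 11)² = -19824 + 3600 + 20449 = 4225
Divide through by 4225 to get (x - 12)²/169 + (y + 11)²/25 = 1.
Ellipse, center (12, -11), major axis horizontal; a² = 169, b² = 25.
c² = a² - b² = 169 - 25 = 144, so c = 12.
Foci lie on the horizontal axis through the center: (h ± c, k).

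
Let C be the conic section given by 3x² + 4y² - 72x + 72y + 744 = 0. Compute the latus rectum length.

Collect terms: 3(x² - 24x) + 4(y² + 18y) = -744
Complete the square: 3(x - 12)² + 4(y + 9)² = -744 + 432 + 324 = 12
Divide by 12: (x - 12)²/4 + (y + 9)²/3 = 1
Ellipse, center (12, -9), major axis horizontal; a² = 4, b² = 3.
Latus rectum length = 2b²/a = 2·3/2 = 3.

3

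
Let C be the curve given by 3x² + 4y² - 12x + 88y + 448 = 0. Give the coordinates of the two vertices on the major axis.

Group: 3(x² - 4x) + 4(y² + 22y) = -448
Complete the square in x and y: 3(x - 2)² + 4(y + 11)² = -448 + 12 + 484 = 48
Divide by 48: (x - 2)²/16 + (y + 11)²/12 = 1
Ellipse, center (2, -11), major axis horizontal; a² = 16, b² = 12.
a = 4. Vertices at (h ± a, k).

(-2, -11) and (6, -11)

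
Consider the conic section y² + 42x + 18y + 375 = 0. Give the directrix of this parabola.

x = 7/2

Only y is squared. Complete the square in y: (y + 9)² = -42(x + 7).
Vertex (-7, -9); 4p = -42 so p = -21/2. Opens left.
Directrix is the vertical line x = h − p = -7 − (-21/2) = 7/2.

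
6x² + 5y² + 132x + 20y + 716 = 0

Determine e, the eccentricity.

e = √6/6

Rearranging, 6(x² + 22x) + 5(y² + 4y) = -716.
Completing the square gives 6(x + 11)² + 5(y + 2)² = -716 + 726 + 20 = 30.
Divide by 30: (x + 11)²/5 + (y + 2)²/6 = 1
Ellipse, center (-11, -2), major axis vertical; a² = 6, b² = 5.
c² = a² - b² = 1, so c = 1.
e = c/a = 1/√6 = √6/6.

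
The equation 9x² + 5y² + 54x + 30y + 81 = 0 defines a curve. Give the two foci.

(-3, -5) and (-3, -1)

9(x² + 6x) + 5(y² + 6y) = -81
Completing the square gives 9(x + 3)² + 5(y + 3)² = -81 + 81 + 45 = 45.
Divide through by 45 to get (x + 3)²/5 + (y + 3)²/9 = 1.
Ellipse, center (-3, -3), major axis vertical; a² = 9, b² = 5.
c² = a² - b² = 9 - 5 = 4, so c = 2.
Foci lie on the vertical axis through the center: (h, k ± c).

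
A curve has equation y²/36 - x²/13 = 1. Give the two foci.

(0, -7) and (0, 7)

Center (0, 0). The positive term is the y-term, so the transverse axis is vertical; a² = 36, b² = 13.
c² = a² + b² = 36 + 13 = 49, so c = 7.
Foci lie on the vertical axis through the center: (h, k ± c).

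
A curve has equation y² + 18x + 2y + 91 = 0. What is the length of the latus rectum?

18

Only y is squared. Complete the square in y: (y + 1)² = -18(x + 5).
Vertex (-5, -1); 4p = -18 so p = -9/2. Opens left.
Latus rectum length = |4p| = 18.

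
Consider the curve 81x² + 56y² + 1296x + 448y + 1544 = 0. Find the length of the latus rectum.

112/9

Group the x- and y-terms: 81(x² + 16x) + 56(y² + 8y) = -1544
81(x + 8)² + 56(y + 4)² = -1544 + 5184 + 896 = 4536
Divide by 4536: (x + 8)²/56 + (y + 4)²/81 = 1
Ellipse, center (-8, -4), major axis vertical; a² = 81, b² = 56.
Latus rectum length = 2b²/a = 2·56/9 = 112/9.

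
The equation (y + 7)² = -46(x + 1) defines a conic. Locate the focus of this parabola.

(-25/2, -7)

Vertex (-1, -7); 4p = -46 so p = -23/2. Opens left.
Focus is p units from the vertex along the axis: (h + p, k).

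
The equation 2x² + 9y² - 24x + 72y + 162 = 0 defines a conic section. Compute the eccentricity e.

Group: 2(x² - 12x) + 9(y² + 8y) = -162
2(x - 6)² + 9(y + 4)² = -162 + 72 + 144 = 54
Dividing both sides by 54: (x - 6)²/27 + (y + 4)²/6 = 1
Ellipse, center (6, -4), major axis horizontal; a² = 27, b² = 6.
c² = a² - b² = 21, so c = √21.
e = c/a = √21/3√3 = √7/3.

e = √7/3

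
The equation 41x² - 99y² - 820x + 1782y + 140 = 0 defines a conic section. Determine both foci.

(10, 9 - 2√35) and (10, 9 + 2√35)

Rearranging, 41(x² - 20x) -99(y² - 18y) = -140.
Complete the square: 41(x - 10)² -99(y - 9)² = -140 + 4100 - 8019 = -4059
Divide through by -4059 to get (y - 9)²/41 - (x - 10)²/99 = 1.
Hyperbola, center (10, 9), transverse axis vertical; a² = 41, b² = 99.
c² = a² + b² = 41 + 99 = 140, so c = 2√35.
Foci lie on the vertical axis through the center: (h, k ± c).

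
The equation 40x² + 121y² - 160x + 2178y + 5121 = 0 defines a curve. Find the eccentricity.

e = 9/11

Collect terms: 40(x² - 4x) + 121(y² + 18y) = -5121
Complete the square in x and y: 40(x - 2)² + 121(y + 9)² = -5121 + 160 + 9801 = 4840
Dividing both sides by 4840: (x - 2)²/121 + (y + 9)²/40 = 1
Ellipse, center (2, -9), major axis horizontal; a² = 121, b² = 40.
c² = a² - b² = 81, so c = 9.
e = c/a = 9/11.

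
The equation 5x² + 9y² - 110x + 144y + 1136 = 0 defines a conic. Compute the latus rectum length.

Rearranging, 5(x² - 22x) + 9(y² + 16y) = -1136.
5(x - 11)² + 9(y + 8)² = -1136 + 605 + 576 = 45
Divide by 45: (x - 11)²/9 + (y + 8)²/5 = 1
Ellipse, center (11, -8), major axis horizontal; a² = 9, b² = 5.
Latus rectum length = 2b²/a = 2·5/3 = 10/3.

10/3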